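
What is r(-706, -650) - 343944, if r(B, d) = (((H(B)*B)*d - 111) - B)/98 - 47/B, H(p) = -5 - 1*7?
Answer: -6921043399/17297 ≈ -4.0013e+5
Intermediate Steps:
H(p) = -12 (H(p) = -5 - 7 = -12)
r(B, d) = -111/98 - 47/B - B/98 - 6*B*d/49 (r(B, d) = (((-12*B)*d - 111) - B)/98 - 47/B = ((-12*B*d - 111) - B)*(1/98) - 47/B = ((-111 - 12*B*d) - B)*(1/98) - 47/B = (-111 - B - 12*B*d)*(1/98) - 47/B = (-111/98 - B/98 - 6*B*d/49) - 47/B = -111/98 - 47/B - B/98 - 6*B*d/49)
r(-706, -650) - 343944 = (1/98)*(-4606 - 1*(-706)*(111 - 706 + 12*(-706)*(-650)))/(-706) - 343944 = (1/98)*(-1/706)*(-4606 - 1*(-706)*(111 - 706 + 5506800)) - 343944 = (1/98)*(-1/706)*(-4606 - 1*(-706)*5506205) - 343944 = (1/98)*(-1/706)*(-4606 + 3887380730) - 343944 = (1/98)*(-1/706)*3887376124 - 343944 = -971844031/17297 - 343944 = -6921043399/17297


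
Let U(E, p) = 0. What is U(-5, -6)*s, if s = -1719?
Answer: 0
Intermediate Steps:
U(-5, -6)*s = 0*(-1719) = 0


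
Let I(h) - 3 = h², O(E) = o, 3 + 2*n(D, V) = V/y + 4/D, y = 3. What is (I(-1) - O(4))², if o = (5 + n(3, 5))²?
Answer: 441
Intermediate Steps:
n(D, V) = -3/2 + 2/D + V/6 (n(D, V) = -3/2 + (V/3 + 4/D)/2 = -3/2 + (4/D + V/3)/2 = -3/2 + (2/D + V/6) = -3/2 + 2/D + V/6)
o = 25 (o = (5 + (⅙)*(12 + 3*(-9 + 5))/3)² = (5 + (⅙)*(⅓)*(12 + 3*(-4)))² = (5 + (⅙)*(⅓)*(12 - 12))² = (5 + (⅙)*(⅓)*0)² = (5 + 0)² = 5² = 25)
O(E) = 25
I(h) = 3 + h²
(I(-1) - O(4))² = ((3 + (-1)²) - 1*25)² = ((3 + 1) - 25)² = (4 - 25)² = (-21)² = 441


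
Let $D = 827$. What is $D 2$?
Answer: $1654$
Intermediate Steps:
$D 2 = 827 \cdot 2 = 1654$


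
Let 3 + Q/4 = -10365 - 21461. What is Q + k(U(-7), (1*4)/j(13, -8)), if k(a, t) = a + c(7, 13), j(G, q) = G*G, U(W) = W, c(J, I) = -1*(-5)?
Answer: -127318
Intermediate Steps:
c(J, I) = 5
j(G, q) = G²
k(a, t) = 5 + a (k(a, t) = a + 5 = 5 + a)
Q = -127316 (Q = -12 + 4*(-10365 - 21461) = -12 + 4*(-31826) = -12 - 127304 = -127316)
Q + k(U(-7), (1*4)/j(13, -8)) = -127316 + (5 - 7) = -127316 - 2 = -127318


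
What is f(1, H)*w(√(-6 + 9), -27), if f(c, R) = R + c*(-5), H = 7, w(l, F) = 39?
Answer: 78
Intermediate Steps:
f(c, R) = R - 5*c
f(1, H)*w(√(-6 + 9), -27) = (7 - 5*1)*39 = (7 - 5)*39 = 2*39 = 78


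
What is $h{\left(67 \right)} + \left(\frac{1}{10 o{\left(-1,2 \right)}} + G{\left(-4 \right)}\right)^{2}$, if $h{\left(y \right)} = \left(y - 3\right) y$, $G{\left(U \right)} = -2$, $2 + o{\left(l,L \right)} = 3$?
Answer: $\frac{429161}{100} \approx 4291.6$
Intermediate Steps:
$o{\left(l,L \right)} = 1$ ($o{\left(l,L \right)} = -2 + 3 = 1$)
$h{\left(y \right)} = y \left(-3 + y\right)$ ($h{\left(y \right)} = \left(-3 + y\right) y = y \left(-3 + y\right)$)
$h{\left(67 \right)} + \left(\frac{1}{10 o{\left(-1,2 \right)}} + G{\left(-4 \right)}\right)^{2} = 67 \left(-3 + 67\right) + \left(\frac{1}{10 \cdot 1} - 2\right)^{2} = 67 \cdot 64 + \left(\frac{1}{10} - 2\right)^{2} = 4288 + \left(\frac{1}{10} - 2\right)^{2} = 4288 + \left(- \frac{19}{10}\right)^{2} = 4288 + \frac{361}{100} = \frac{429161}{100}$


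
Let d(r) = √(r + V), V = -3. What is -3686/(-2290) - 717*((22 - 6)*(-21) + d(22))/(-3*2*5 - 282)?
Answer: -11469551/14885 + 239*√19/104 ≈ -760.53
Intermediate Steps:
d(r) = √(-3 + r) (d(r) = √(r - 3) = √(-3 + r))
-3686/(-2290) - 717*((22 - 6)*(-21) + d(22))/(-3*2*5 - 282) = -3686/(-2290) - 717*((22 - 6)*(-21) + √(-3 + 22))/(-3*2*5 - 282) = -3686*(-1/2290) - 717*(16*(-21) + √19)/(-6*5 - 282) = 1843/1145 - 717*(-336 + √19)/(-30 - 282) = 1843/1145 - (10038/13 - 239*√19/104) = 1843/1145 - 717*(14/13 - √19/312) = 1843/1145 + (-10038/13 + 239*√19/104) = -11469551/14885 + 239*√19/104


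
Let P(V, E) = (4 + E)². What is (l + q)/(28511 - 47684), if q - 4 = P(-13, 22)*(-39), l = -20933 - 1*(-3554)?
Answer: 43739/19173 ≈ 2.2813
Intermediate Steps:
l = -17379 (l = -20933 + 3554 = -17379)
q = -26360 (q = 4 + (4 + 22)²*(-39) = 4 + 26²*(-39) = 4 + 676*(-39) = 4 - 26364 = -26360)
(l + q)/(28511 - 47684) = (-17379 - 26360)/(28511 - 47684) = -43739/(-19173) = -43739*(-1/19173) = 43739/19173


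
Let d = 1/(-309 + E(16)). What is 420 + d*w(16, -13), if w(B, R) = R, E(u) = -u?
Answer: 10501/25 ≈ 420.04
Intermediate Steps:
d = -1/325 (d = 1/(-309 - 1*16) = 1/(-309 - 16) = 1/(-325) = -1/325 ≈ -0.0030769)
420 + d*w(16, -13) = 420 - 1/325*(-13) = 420 + 1/25 = 10501/25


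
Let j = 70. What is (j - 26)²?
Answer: 1936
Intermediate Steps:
(j - 26)² = (70 - 26)² = 44² = 1936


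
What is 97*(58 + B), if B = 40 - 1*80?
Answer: 1746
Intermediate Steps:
B = -40 (B = 40 - 80 = -40)
97*(58 + B) = 97*(58 - 40) = 97*18 = 1746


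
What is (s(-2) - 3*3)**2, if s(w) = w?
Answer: 121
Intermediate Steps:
(s(-2) - 3*3)**2 = (-2 - 3*3)**2 = (-2 - 9)**2 = (-11)**2 = 121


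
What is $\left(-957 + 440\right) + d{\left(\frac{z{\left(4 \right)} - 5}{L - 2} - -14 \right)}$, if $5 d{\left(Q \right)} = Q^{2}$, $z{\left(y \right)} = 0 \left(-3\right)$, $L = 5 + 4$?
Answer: $- \frac{118016}{245} \approx -481.7$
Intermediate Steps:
$L = 9$
$z{\left(y \right)} = 0$
$d{\left(Q \right)} = \frac{Q^{2}}{5}$
$\left(-957 + 440\right) + d{\left(\frac{z{\left(4 \right)} - 5}{L - 2} - -14 \right)} = \left(-957 + 440\right) + \frac{\left(\frac{0 - 5}{9 - 2} - -14\right)^{2}}{5} = -517 + \frac{\left(\frac{1}{7} \left(-5\right) + 14\right)^{2}}{5} = -517 + \frac{\left(- \frac{5}{7} + 14\right)^{2}}{5} = -517 + \frac{\left(\frac{93}{7}\right)^{2}}{5} = -517 + \frac{1}{5} \cdot \frac{8649}{49} = -517 + \frac{8649}{245} = - \frac{118016}{245}$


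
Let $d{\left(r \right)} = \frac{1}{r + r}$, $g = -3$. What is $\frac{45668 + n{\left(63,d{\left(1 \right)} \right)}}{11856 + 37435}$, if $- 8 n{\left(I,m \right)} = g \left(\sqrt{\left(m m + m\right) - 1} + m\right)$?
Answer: $\frac{730691}{788656} + \frac{3 i}{788656} \approx 0.9265 + 3.8039 \cdot 10^{-6} i$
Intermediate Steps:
$d{\left(r \right)} = \frac{1}{2 r}$
$n{\left(I,m \right)} = \frac{3 m}{8} + \frac{3 \sqrt{-1 + m + m^{2}}}{8}$ ($n{\left(I,m \right)} = - \frac{\left(-3\right) \left(\sqrt{\left(m m + m\right) - 1} + m\right)}{8} = - \frac{\left(-3\right) \left(\sqrt{\left(m^{2} + m\right) - 1} + m\right)}{8} = - \frac{\left(-3\right) \left(\sqrt{\left(m + m^{2}\right) - 1} + m\right)}{8} = - \frac{\left(-3\right) \left(\sqrt{-1 + m + m^{2}} + m\right)}{8} = - \frac{\left(-3\right) \left(m + \sqrt{-1 + m + m^{2}}\right)}{8} = - \frac{- 3 m - 3 \sqrt{-1 + m + m^{2}}}{8} = \frac{3 m}{8} + \frac{3 \sqrt{-1 + m + m^{2}}}{8}$)
$\frac{45668 + n{\left(63,d{\left(1 \right)} \right)}}{11856 + 37435} = \frac{45668 + \left(\frac{3 \frac{1}{2 \cdot 1}}{8} + \frac{3 \sqrt{-1 + \frac{1}{2 \cdot 1} + \left(\frac{1}{2 \cdot 1}\right)^{2}}}{8}\right)}{11856 + 37435} = \frac{45668 + \left(\frac{3 \cdot \frac{1}{2} \cdot 1}{8} + \frac{3 \sqrt{-1 + \frac{1}{2} \cdot 1 + \left(\frac{1}{2} \cdot 1\right)^{2}}}{8}\right)}{49291} = \left(45668 + \left(\frac{3}{8} \cdot \frac{1}{2} + \frac{3 \sqrt{-1 + \frac{1}{2} + \left(\frac{1}{2}\right)^{2}}}{8}\right)\right) \frac{1}{49291} = \left(45668 + \left(\frac{3}{16} + \frac{3 \sqrt{-1 + \frac{1}{2} + \frac{1}{4}}}{8}\right)\right) \frac{1}{49291} = \left(45668 + \left(\frac{3}{16} + \frac{3 \sqrt{- \frac{1}{4}}}{8}\right)\right) \frac{1}{49291} = \left(45668 + \left(\frac{3}{16} + \frac{3 \frac{i}{2}}{8}\right)\right) \frac{1}{49291} = \left(45668 + \left(\frac{3}{16} + \frac{3 i}{16}\right)\right) \frac{1}{49291} = \left(\frac{730691}{16} + \frac{3 i}{16}\right) \frac{1}{49291} = \frac{730691}{788656} + \frac{3 i}{788656}$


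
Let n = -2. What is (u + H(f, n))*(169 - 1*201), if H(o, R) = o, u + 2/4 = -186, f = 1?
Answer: 5936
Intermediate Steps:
u = -373/2 (u = -1/2 - 186 = -373/2 ≈ -186.50)
(u + H(f, n))*(169 - 1*201) = (-373/2 + 1)*(169 - 1*201) = -371*(169 - 201)/2 = -371/2*(-32) = 5936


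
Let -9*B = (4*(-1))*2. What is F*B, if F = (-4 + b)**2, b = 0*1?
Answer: 128/9 ≈ 14.222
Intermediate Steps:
b = 0
B = 8/9 (B = -4*(-1)*2/9 = -(-4)*2/9 = -1/9*(-8) = 8/9 ≈ 0.88889)
F = 16 (F = (-4 + 0)**2 = (-4)**2 = 16)
F*B = 16*(8/9) = 128/9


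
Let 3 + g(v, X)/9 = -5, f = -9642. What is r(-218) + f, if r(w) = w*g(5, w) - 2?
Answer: 6052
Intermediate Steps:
g(v, X) = -72 (g(v, X) = -27 + 9*(-5) = -27 - 45 = -72)
r(w) = -2 - 72*w (r(w) = w*(-72) - 2 = -72*w - 2 = -2 - 72*w)
r(-218) + f = (-2 - 72*(-218)) - 9642 = (-2 + 15696) - 9642 = 15694 - 9642 = 6052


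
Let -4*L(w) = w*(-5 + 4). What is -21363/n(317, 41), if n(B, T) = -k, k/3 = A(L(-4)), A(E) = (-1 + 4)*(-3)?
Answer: -7121/9 ≈ -791.22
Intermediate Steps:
L(w) = w/4 (L(w) = -w*(-5 + 4)/4 = -w*(-1)/4 = -(-1)*w/4 = w/4)
A(E) = -9 (A(E) = 3*(-3) = -9)
k = -27 (k = 3*(-9) = -27)
n(B, T) = 27 (n(B, T) = -1*(-27) = 27)
-21363/n(317, 41) = -21363/27 = -21363*1/27 = -7121/9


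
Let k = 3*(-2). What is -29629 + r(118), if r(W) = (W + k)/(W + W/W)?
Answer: -503677/17 ≈ -29628.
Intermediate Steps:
k = -6
r(W) = (-6 + W)/(1 + W) (r(W) = (W - 6)/(W + W/W) = (-6 + W)/(W + 1) = (-6 + W)/(1 + W))
-29629 + r(118) = -29629 + (-6 + 118)/(1 + 118) = -29629 + 112/119 = -29629 + (1/119)*112 = -29629 + 16/17 = -503677/17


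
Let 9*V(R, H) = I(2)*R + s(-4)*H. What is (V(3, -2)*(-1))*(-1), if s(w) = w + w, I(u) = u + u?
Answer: 28/9 ≈ 3.1111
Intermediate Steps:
I(u) = 2*u
s(w) = 2*w
V(R, H) = -8*H/9 + 4*R/9 (V(R, H) = ((2*2)*R + (2*(-4))*H)/9 = (4*R - 8*H)/9 = (-8*H + 4*R)/9 = -8*H/9 + 4*R/9)
(V(3, -2)*(-1))*(-1) = ((-8/9*(-2) + (4/9)*3)*(-1))*(-1) = ((16/9 + 4/3)*(-1))*(-1) = ((28/9)*(-1))*(-1) = -28/9*(-1) = 28/9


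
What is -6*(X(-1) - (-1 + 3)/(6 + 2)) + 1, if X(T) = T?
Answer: 17/2 ≈ 8.5000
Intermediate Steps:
-6*(X(-1) - (-1 + 3)/(6 + 2)) + 1 = -6*(-1 - (-1 + 3)/(6 + 2)) + 1 = -6*(-1 - 2/8) + 1 = -6*(-1 - 1*1/4) + 1 = -6*(-1 - 1/4) + 1 = -6*(-5/4) + 1 = 15/2 + 1 = 17/2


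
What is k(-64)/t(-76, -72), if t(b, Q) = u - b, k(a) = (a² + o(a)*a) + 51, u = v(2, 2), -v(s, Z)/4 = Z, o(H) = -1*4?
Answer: 259/4 ≈ 64.750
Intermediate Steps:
o(H) = -4
v(s, Z) = -4*Z
u = -8 (u = -4*2 = -8)
k(a) = 51 + a² - 4*a (k(a) = (a² - 4*a) + 51 = 51 + a² - 4*a)
t(b, Q) = -8 - b
k(-64)/t(-76, -72) = (51 + (-64)² - 4*(-64))/(-8 - 1*(-76)) = (51 + 4096 + 256)/(-8 + 76) = 4403/68 = 4403*(1/68) = 259/4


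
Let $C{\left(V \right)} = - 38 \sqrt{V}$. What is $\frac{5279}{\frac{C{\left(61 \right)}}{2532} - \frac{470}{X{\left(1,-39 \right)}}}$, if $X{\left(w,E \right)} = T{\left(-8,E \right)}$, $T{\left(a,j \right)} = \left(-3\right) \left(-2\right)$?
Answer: $- \frac{220924777460}{3278222293} + \frac{42327022 \sqrt{61}}{3278222293} \approx -67.291$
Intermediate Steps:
$T{\left(a,j \right)} = 6$
$X{\left(w,E \right)} = 6$
$\frac{5279}{\frac{C{\left(61 \right)}}{2532} - \frac{470}{X{\left(1,-39 \right)}}} = \frac{5279}{\frac{\left(-38\right) \sqrt{61}}{2532} - \frac{470}{6}} = \frac{5279}{- 38 \sqrt{61} \cdot \frac{1}{2532} - \frac{235}{3}} = \frac{5279}{- \frac{19 \sqrt{61}}{1266} - \frac{235}{3}} = \frac{5279}{- \frac{235}{3} - \frac{19 \sqrt{61}}{1266}}$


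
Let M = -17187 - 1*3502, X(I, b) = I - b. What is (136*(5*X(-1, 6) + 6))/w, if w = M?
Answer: 232/1217 ≈ 0.19063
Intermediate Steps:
M = -20689 (M = -17187 - 3502 = -20689)
w = -20689
(136*(5*X(-1, 6) + 6))/w = (136*(5*(-1 - 1*6) + 6))/(-20689) = (136*(5*(-1 - 6) + 6))*(-1/20689) = (136*(5*(-7) + 6))*(-1/20689) = (136*(-35 + 6))*(-1/20689) = (136*(-29))*(-1/20689) = -3944*(-1/20689) = 232/1217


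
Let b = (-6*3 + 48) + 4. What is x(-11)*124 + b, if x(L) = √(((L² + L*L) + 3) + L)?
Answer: 34 + 372*√26 ≈ 1930.8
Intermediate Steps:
b = 34 (b = (-18 + 48) + 4 = 30 + 4 = 34)
x(L) = √(3 + L + 2*L²) (x(L) = √(((L² + L²) + 3) + L) = √((2*L² + 3) + L) = √((3 + 2*L²) + L) = √(3 + L + 2*L²))
x(-11)*124 + b = √(3 - 11 + 2*(-11)²)*124 + 34 = √(3 - 11 + 2*121)*124 + 34 = √(3 - 11 + 242)*124 + 34 = √234*124 + 34 = (3*√26)*124 + 34 = 372*√26 + 34 = 34 + 372*√26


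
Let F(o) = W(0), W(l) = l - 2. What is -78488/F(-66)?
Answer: 39244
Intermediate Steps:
W(l) = -2 + l
F(o) = -2 (F(o) = -2 + 0 = -2)
-78488/F(-66) = -78488/(-2) = -78488*(-½) = 39244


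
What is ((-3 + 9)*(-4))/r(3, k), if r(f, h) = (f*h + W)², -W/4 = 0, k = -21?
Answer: -8/1323 ≈ -0.0060469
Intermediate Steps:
W = 0 (W = -4*0 = 0)
r(f, h) = f²*h² (r(f, h) = (f*h + 0)² = (f*h)² = f²*h²)
((-3 + 9)*(-4))/r(3, k) = ((-3 + 9)*(-4))/((3²*(-21)²)) = (6*(-4))/((9*441)) = -24/3969 = -24*1/3969 = -8/1323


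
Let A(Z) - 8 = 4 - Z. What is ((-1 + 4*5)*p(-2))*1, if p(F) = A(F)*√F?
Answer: 266*I*√2 ≈ 376.18*I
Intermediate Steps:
A(Z) = 12 - Z (A(Z) = 8 + (4 - Z) = 12 - Z)
p(F) = √F*(12 - F) (p(F) = (12 - F)*√F = √F*(12 - F))
((-1 + 4*5)*p(-2))*1 = ((-1 + 4*5)*(√(-2)*(12 - 1*(-2))))*1 = ((-1 + 20)*((I*√2)*(12 + 2)))*1 = (19*((I*√2)*14))*1 = (19*(14*I*√2))*1 = (266*I*√2)*1 = 266*I*√2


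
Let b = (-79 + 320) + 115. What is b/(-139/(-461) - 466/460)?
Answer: -37746680/75443 ≈ -500.33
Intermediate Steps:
b = 356 (b = 241 + 115 = 356)
b/(-139/(-461) - 466/460) = 356/(-139/(-461) - 466/460) = 356/(-139*(-1/461) - 466*1/460) = 356/(139/461 - 233/230) = 356/(-75443/106030) = 356*(-106030/75443) = -37746680/75443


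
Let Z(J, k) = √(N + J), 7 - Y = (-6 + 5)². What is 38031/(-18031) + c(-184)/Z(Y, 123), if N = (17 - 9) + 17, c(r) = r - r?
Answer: -38031/18031 ≈ -2.1092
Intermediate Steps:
c(r) = 0
N = 25 (N = 8 + 17 = 25)
Y = 6 (Y = 7 - (-6 + 5)² = 7 - 1*(-1)² = 7 - 1*1 = 7 - 1 = 6)
Z(J, k) = √(25 + J)
38031/(-18031) + c(-184)/Z(Y, 123) = 38031/(-18031) + 0/(√(25 + 6)) = 38031*(-1/18031) + 0/(√31) = -38031/18031 + 0*(√31/31) = -38031/18031 + 0 = -38031/18031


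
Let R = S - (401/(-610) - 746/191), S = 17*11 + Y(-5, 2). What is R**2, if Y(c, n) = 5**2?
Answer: 636642267796441/13574580100 ≈ 46900.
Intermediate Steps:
Y(c, n) = 25
S = 212 (S = 17*11 + 25 = 187 + 25 = 212)
R = 25231771/116510 (R = 212 - (401/(-610) - 746/191) = 212 - (401*(-1/610) - 746*1/191) = 212 - (-401/610 - 746/191) = 212 - 1*(-531651/116510) = 212 + 531651/116510 = 25231771/116510 ≈ 216.56)
R**2 = (25231771/116510)**2 = 636642267796441/13574580100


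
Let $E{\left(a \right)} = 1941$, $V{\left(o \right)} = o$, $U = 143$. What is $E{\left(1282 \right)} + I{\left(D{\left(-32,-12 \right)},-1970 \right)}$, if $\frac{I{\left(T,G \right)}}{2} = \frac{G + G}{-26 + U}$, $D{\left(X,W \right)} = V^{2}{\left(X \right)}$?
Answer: $\frac{219217}{117} \approx 1873.7$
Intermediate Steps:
$D{\left(X,W \right)} = X^{2}$
$I{\left(T,G \right)} = \frac{4 G}{117}$ ($I{\left(T,G \right)} = 2 \frac{G + G}{-26 + 143} = 2 \frac{2 G}{117} = \frac{4 G}{117}$)
$E{\left(1282 \right)} + I{\left(D{\left(-32,-12 \right)},-1970 \right)} = 1941 + \frac{4}{117} \left(-1970\right) = 1941 - \frac{7880}{117} = \frac{219217}{117}$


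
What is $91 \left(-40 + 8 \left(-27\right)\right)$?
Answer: $-23296$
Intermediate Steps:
$91 \left(-40 + 8 \left(-27\right)\right) = 91 \left(-40 - 216\right) = 91 \left(-256\right) = -23296$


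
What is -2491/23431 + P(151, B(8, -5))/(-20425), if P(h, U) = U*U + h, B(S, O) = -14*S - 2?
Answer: -358926032/478578175 ≈ -0.74998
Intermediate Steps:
B(S, O) = -2 - 14*S
P(h, U) = h + U² (P(h, U) = U² + h = h + U²)
-2491/23431 + P(151, B(8, -5))/(-20425) = -2491/23431 + (151 + (-2 - 14*8)²)/(-20425) = -2491*1/23431 + (151 + (-2 - 112)²)*(-1/20425) = -2491/23431 + (151 + (-114)²)*(-1/20425) = -2491/23431 + (151 + 12996)*(-1/20425) = -2491/23431 + 13147*(-1/20425) = -2491/23431 - 13147/20425 = -358926032/478578175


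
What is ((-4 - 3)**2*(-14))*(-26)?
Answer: 17836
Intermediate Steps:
((-4 - 3)**2*(-14))*(-26) = ((-7)**2*(-14))*(-26) = (49*(-14))*(-26) = -686*(-26) = 17836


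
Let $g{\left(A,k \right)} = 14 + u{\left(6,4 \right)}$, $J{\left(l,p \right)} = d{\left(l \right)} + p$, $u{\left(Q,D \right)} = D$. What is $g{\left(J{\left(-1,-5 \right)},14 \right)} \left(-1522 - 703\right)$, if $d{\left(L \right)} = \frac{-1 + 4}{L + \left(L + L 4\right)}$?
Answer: $-40050$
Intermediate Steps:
$d{\left(L \right)} = \frac{1}{2 L}$ ($d{\left(L \right)} = \frac{3}{L + \left(L + 4 L\right)} = \frac{3}{L + 5 L} = \frac{3}{6 L} = 3 \frac{1}{6 L} = \frac{1}{2 L}$)
$J{\left(l,p \right)} = p + \frac{1}{2 l}$ ($J{\left(l,p \right)} = \frac{1}{2 l} + p = p + \frac{1}{2 l}$)
$g{\left(A,k \right)} = 18$ ($g{\left(A,k \right)} = 14 + 4 = 18$)
$g{\left(J{\left(-1,-5 \right)},14 \right)} \left(-1522 - 703\right) = 18 \left(-1522 - 703\right) = 18 \left(-2225\right) = -40050$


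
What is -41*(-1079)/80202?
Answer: 44239/80202 ≈ 0.55159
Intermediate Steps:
-41*(-1079)/80202 = 44239*(1/80202) = 44239/80202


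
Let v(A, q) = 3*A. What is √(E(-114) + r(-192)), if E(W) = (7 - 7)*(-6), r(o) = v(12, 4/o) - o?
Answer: 2*√57 ≈ 15.100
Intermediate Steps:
r(o) = 36 - o (r(o) = 3*12 - o = 36 - o)
E(W) = 0 (E(W) = 0*(-6) = 0)
√(E(-114) + r(-192)) = √(0 + (36 - 1*(-192))) = √(0 + (36 + 192)) = √(0 + 228) = √228 = 2*√57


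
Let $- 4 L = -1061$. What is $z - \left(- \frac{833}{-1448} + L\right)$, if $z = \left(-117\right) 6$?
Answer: $- \frac{1401411}{1448} \approx -967.83$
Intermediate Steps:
$L = \frac{1061}{4}$ ($L = \left(- \frac{1}{4}\right) \left(-1061\right) = \frac{1061}{4} \approx 265.25$)
$z = -702$
$z - \left(- \frac{833}{-1448} + L\right) = -702 - \left(- \frac{833}{-1448} + \frac{1061}{4}\right) = -702 - \left(\left(-833\right) \left(- \frac{1}{1448}\right) + \frac{1061}{4}\right) = -702 - \left(\frac{833}{1448} + \frac{1061}{4}\right) = -702 - \frac{384915}{1448} = - \frac{1401411}{1448}$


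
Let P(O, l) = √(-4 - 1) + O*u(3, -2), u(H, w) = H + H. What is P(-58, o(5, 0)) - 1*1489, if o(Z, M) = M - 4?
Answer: -1837 + I*√5 ≈ -1837.0 + 2.2361*I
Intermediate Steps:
u(H, w) = 2*H
o(Z, M) = -4 + M
P(O, l) = 6*O + I*√5 (P(O, l) = √(-4 - 1) + O*(2*3) = √(-5) + O*6 = I*√5 + 6*O = 6*O + I*√5)
P(-58, o(5, 0)) - 1*1489 = (6*(-58) + I*√5) - 1*1489 = (-348 + I*√5) - 1489 = -1837 + I*√5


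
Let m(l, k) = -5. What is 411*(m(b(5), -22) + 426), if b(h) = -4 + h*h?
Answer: 173031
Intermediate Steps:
b(h) = -4 + h²
411*(m(b(5), -22) + 426) = 411*(-5 + 426) = 411*421 = 173031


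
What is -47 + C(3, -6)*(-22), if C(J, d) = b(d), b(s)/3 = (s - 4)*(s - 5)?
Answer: -7307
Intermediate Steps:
b(s) = 3*(-5 + s)*(-4 + s) (b(s) = 3*((s - 4)*(s - 5)) = 3*((-4 + s)*(-5 + s)) = 3*((-5 + s)*(-4 + s)) = 3*(-5 + s)*(-4 + s))
C(J, d) = 60 - 27*d + 3*d²
-47 + C(3, -6)*(-22) = -47 + (60 - 27*(-6) + 3*(-6)²)*(-22) = -47 + (60 + 162 + 3*36)*(-22) = -47 + (60 + 162 + 108)*(-22) = -47 + 330*(-22) = -47 - 7260 = -7307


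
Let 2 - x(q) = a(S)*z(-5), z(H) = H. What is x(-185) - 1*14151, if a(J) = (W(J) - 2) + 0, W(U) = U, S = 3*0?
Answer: -14159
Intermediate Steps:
S = 0
a(J) = -2 + J (a(J) = (J - 2) + 0 = (-2 + J) + 0 = -2 + J)
x(q) = -8 (x(q) = 2 - (-2 + 0)*(-5) = 2 - (-2)*(-5) = 2 - 1*10 = 2 - 10 = -8)
x(-185) - 1*14151 = -8 - 1*14151 = -8 - 14151 = -14159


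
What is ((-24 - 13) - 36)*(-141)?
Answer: 10293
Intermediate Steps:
((-24 - 13) - 36)*(-141) = (-37 - 36)*(-141) = -73*(-141) = 10293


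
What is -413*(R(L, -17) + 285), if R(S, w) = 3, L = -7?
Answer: -118944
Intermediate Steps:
-413*(R(L, -17) + 285) = -413*(3 + 285) = -413*288 = -118944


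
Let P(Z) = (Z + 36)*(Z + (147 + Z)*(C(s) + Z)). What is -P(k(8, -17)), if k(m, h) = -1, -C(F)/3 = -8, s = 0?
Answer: -117495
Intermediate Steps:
C(F) = 24 (C(F) = -3*(-8) = 24)
P(Z) = (36 + Z)*(Z + (24 + Z)*(147 + Z)) (P(Z) = (Z + 36)*(Z + (147 + Z)*(24 + Z)) = (36 + Z)*(Z + (24 + Z)*(147 + Z)))
-P(k(8, -17)) = -(127008 + (-1)**3 + 208*(-1)**2 + 9720*(-1)) = -(127008 - 1 + 208*1 - 9720) = -(127008 - 1 + 208 - 9720) = -1*117495 = -117495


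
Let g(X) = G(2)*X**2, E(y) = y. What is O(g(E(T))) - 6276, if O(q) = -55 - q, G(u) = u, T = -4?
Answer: -6363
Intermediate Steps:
g(X) = 2*X**2
O(g(E(T))) - 6276 = (-55 - 2*(-4)**2) - 6276 = (-55 - 2*16) - 6276 = (-55 - 1*32) - 6276 = (-55 - 32) - 6276 = -87 - 6276 = -6363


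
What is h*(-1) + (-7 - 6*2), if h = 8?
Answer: -27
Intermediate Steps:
h*(-1) + (-7 - 6*2) = 8*(-1) + (-7 - 6*2) = -8 + (-7 - 1*12) = -8 + (-7 - 12) = -8 - 19 = -27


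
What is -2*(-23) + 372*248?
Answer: 92302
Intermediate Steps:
-2*(-23) + 372*248 = 46 + 92256 = 92302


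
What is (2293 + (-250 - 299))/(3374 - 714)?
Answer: 436/665 ≈ 0.65564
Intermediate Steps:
(2293 + (-250 - 299))/(3374 - 714) = (2293 - 549)/2660 = 1744*(1/2660) = 436/665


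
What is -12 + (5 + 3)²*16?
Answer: 1012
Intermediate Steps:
-12 + (5 + 3)²*16 = -12 + 8²*16 = -12 + 64*16 = -12 + 1024 = 1012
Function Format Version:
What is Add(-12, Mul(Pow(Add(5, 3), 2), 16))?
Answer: 1012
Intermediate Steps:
Add(-12, Mul(Pow(Add(5, 3), 2), 16)) = Add(-12, Mul(Pow(8, 2), 16)) = Add(-12, Mul(64, 16)) = Add(-12, 1024) = 1012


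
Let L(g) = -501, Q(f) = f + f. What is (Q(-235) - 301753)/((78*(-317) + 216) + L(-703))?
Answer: 100741/8337 ≈ 12.084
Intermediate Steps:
Q(f) = 2*f
(Q(-235) - 301753)/((78*(-317) + 216) + L(-703)) = (2*(-235) - 301753)/((78*(-317) + 216) - 501) = (-470 - 301753)/((-24726 + 216) - 501) = -302223/(-24510 - 501) = -302223/(-25011) = -302223*(-1/25011) = 100741/8337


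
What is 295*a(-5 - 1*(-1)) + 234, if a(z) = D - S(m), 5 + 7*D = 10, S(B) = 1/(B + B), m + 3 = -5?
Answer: 51873/112 ≈ 463.15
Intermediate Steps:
m = -8 (m = -3 - 5 = -8)
S(B) = 1/(2*B)
D = 5/7 (D = -5/7 + (1/7)*10 = -5/7 + 10/7 = 5/7 ≈ 0.71429)
a(z) = 87/112 (a(z) = 5/7 - 1/(2*(-8)) = 5/7 - (-1)/(2*8) = 5/7 - 1*(-1/16) = 5/7 + 1/16 = 87/112)
295*a(-5 - 1*(-1)) + 234 = 295*(87/112) + 234 = 25665/112 + 234 = 51873/112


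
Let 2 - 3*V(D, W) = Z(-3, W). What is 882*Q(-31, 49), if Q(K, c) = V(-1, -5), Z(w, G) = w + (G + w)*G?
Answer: -10290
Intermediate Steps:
Z(w, G) = w + G*(G + w)
V(D, W) = 5/3 + W - W**2/3 (V(D, W) = 2/3 - (-3 + W**2 + W*(-3))/3 = 2/3 - (-3 + W**2 - 3*W)/3 = 2/3 + (1 + W - W**2/3) = 5/3 + W - W**2/3)
Q(K, c) = -35/3 (Q(K, c) = 5/3 - 5 - 1/3*(-5)**2 = 5/3 - 5 - 1/3*25 = 5/3 - 5 - 25/3 = -35/3)
882*Q(-31, 49) = 882*(-35/3) = -10290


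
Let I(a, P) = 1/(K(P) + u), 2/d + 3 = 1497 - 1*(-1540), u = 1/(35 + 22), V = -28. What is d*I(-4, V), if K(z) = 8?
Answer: 57/693269 ≈ 8.2219e-5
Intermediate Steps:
u = 1/57 ≈ 0.017544
d = 1/1517 (d = 2/(-3 + (1497 - 1*(-1540))) = 2/(-3 + (1497 + 1540)) = 2/(-3 + 3037) = 2/3034 = 2*(1/3034) = 1/1517 ≈ 0.00065920)
I(a, P) = 57/457 (I(a, P) = 1/(8 + 1/57) = 1/(457/57) = 57/457)
d*I(-4, V) = (1/1517)*(57/457) = 57/693269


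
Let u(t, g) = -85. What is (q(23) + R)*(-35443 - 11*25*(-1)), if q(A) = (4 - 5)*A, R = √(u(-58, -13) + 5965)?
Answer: 808864 - 492352*√30 ≈ -1.8879e+6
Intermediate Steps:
R = 14*√30 (R = √(-85 + 5965) = √5880 = 14*√30 ≈ 76.681)
q(A) = -A
(q(23) + R)*(-35443 - 11*25*(-1)) = (-1*23 + 14*√30)*(-35443 - 11*25*(-1)) = (-23 + 14*√30)*(-35443 - 275*(-1)) = (-23 + 14*√30)*(-35443 + 275) = (-23 + 14*√30)*(-35168) = 808864 - 492352*√30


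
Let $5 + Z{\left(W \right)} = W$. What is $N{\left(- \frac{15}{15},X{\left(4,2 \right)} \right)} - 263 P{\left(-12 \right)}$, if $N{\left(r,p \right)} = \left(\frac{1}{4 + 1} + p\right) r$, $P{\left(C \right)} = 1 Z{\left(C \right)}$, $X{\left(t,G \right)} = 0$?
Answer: $\frac{22354}{5} \approx 4470.8$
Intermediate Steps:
$Z{\left(W \right)} = -5 + W$
$P{\left(C \right)} = -5 + C$ ($P{\left(C \right)} = 1 \left(-5 + C\right) = -5 + C$)
$N{\left(r,p \right)} = r \left(\frac{1}{5} + p\right)$ ($N{\left(r,p \right)} = \left(\frac{1}{5} + p\right) r = r \left(\frac{1}{5} + p\right)$)
$N{\left(- \frac{15}{15},X{\left(4,2 \right)} \right)} - 263 P{\left(-12 \right)} = - \frac{15}{15} \left(\frac{1}{5} + 0\right) - 263 \left(-5 - 12\right) = \left(-15\right) \frac{1}{15} \cdot \frac{1}{5} - -4471 = \left(-1\right) \frac{1}{5} + 4471 = - \frac{1}{5} + 4471 = \frac{22354}{5}$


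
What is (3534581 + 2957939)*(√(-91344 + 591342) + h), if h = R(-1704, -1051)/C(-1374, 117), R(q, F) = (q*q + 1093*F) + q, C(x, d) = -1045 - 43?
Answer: -1422810599485/136 + 6492520*√499998 ≈ -5.8709e+9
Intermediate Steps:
C(x, d) = -1088
R(q, F) = q + q² + 1093*F (R(q, F) = (q² + 1093*F) + q = q + q² + 1093*F)
h = -1753169/1088 (h = (-1704 + (-1704)² + 1093*(-1051))/(-1088) = (-1704 + 2903616 - 1148743)*(-1/1088) = 1753169*(-1/1088) = -1753169/1088 ≈ -1611.4)
(3534581 + 2957939)*(√(-91344 + 591342) + h) = (3534581 + 2957939)*(√(-91344 + 591342) - 1753169/1088) = 6492520*(√499998 - 1753169/1088) = 6492520*(-1753169/1088 + √499998) = -1422810599485/136 + 6492520*√499998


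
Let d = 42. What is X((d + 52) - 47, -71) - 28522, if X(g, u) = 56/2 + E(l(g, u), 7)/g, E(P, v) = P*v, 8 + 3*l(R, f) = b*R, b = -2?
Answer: -1339456/47 ≈ -28499.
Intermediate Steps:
l(R, f) = -8/3 - 2*R/3 (l(R, f) = -8/3 + (-2*R)/3 = -8/3 - 2*R/3)
X(g, u) = 28 + (-56/3 - 14*g/3)/g (X(g, u) = 56/2 + ((-8/3 - 2*g/3)*7)/g = 56*(1/2) + (-56/3 - 14*g/3)/g = 28 + (-56/3 - 14*g/3)/g)
X((d + 52) - 47, -71) - 28522 = 14*(-4 + 5*((42 + 52) - 47))/(3*((42 + 52) - 47)) - 28522 = 14*(-4 + 5*(94 - 47))/(3*(94 - 47)) - 28522 = (14/3)*(-4 + 5*47)/47 - 28522 = (14/3)*(1/47)*(-4 + 235) - 28522 = (14/3)*(1/47)*231 - 28522 = 1078/47 - 28522 = -1339456/47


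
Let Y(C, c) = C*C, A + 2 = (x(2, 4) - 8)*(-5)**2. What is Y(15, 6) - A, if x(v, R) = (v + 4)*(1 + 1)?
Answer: 127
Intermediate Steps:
x(v, R) = 8 + 2*v (x(v, R) = (4 + v)*2 = 8 + 2*v)
A = 98 (A = -2 + ((8 + 2*2) - 8)*(-5)**2 = -2 + ((8 + 4) - 8)*25 = -2 + (12 - 8)*25 = -2 + 4*25 = -2 + 100 = 98)
Y(C, c) = C**2
Y(15, 6) - A = 15**2 - 1*98 = 225 - 98 = 127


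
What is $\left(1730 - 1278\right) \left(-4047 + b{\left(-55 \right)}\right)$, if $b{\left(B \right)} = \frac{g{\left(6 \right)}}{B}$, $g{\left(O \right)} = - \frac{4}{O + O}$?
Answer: $- \frac{301824808}{165} \approx -1.8292 \cdot 10^{6}$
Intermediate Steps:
$g{\left(O \right)} = - \frac{2}{O}$ ($g{\left(O \right)} = - \frac{4}{2 O} = - 4 \frac{1}{2 O} = - \frac{2}{O}$)
$b{\left(B \right)} = - \frac{1}{3 B}$ ($b{\left(B \right)} = \frac{\left(-2\right) \frac{1}{6}}{B} = - \frac{1}{3 B}$)
$\left(1730 - 1278\right) \left(-4047 + b{\left(-55 \right)}\right) = \left(1730 - 1278\right) \left(-4047 - \frac{1}{3 \left(-55\right)}\right) = 452 \left(-4047 - - \frac{1}{165}\right) = 452 \left(-4047 + \frac{1}{165}\right) = 452 \left(- \frac{667754}{165}\right) = - \frac{301824808}{165}$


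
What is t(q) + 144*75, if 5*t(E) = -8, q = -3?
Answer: 53992/5 ≈ 10798.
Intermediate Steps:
t(E) = -8/5 (t(E) = (⅕)*(-8) = -8/5)
t(q) + 144*75 = -8/5 + 144*75 = -8/5 + 10800 = 53992/5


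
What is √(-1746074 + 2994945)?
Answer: √1248871 ≈ 1117.5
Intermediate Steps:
√(-1746074 + 2994945) = √1248871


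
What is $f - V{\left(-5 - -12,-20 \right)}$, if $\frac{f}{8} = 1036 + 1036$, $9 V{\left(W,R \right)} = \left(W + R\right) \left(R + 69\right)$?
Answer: $\frac{149821}{9} \approx 16647.0$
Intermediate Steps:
$V{\left(W,R \right)} = \frac{\left(69 + R\right) \left(R + W\right)}{9}$ ($V{\left(W,R \right)} = \frac{\left(W + R\right) \left(R + 69\right)}{9} = \frac{\left(R + W\right) \left(69 + R\right)}{9} = \frac{\left(69 + R\right) \left(R + W\right)}{9}$)
$f = 16576$ ($f = 8 \left(1036 + 1036\right) = 8 \cdot 2072 = 16576$)
$f - V{\left(-5 - -12,-20 \right)} = 16576 - \left(\frac{\left(-20\right)^{2}}{9} + \frac{23}{3} \left(-20\right) + \frac{23 \left(-5 - -12\right)}{3} + \frac{1}{9} \left(-20\right) \left(-5 - -12\right)\right) = 16576 - \left(\frac{1}{9} \cdot 400 - \frac{460}{3} + \frac{23 \left(-5 + 12\right)}{3} + \frac{1}{9} \left(-20\right) \left(-5 + 12\right)\right) = 16576 - \left(\frac{400}{9} - \frac{460}{3} + \frac{23}{3} \cdot 7 + \frac{1}{9} \left(-20\right) 7\right) = 16576 - \left(\frac{400}{9} - \frac{460}{3} + \frac{161}{3} - \frac{140}{9}\right) = 16576 - - \frac{637}{9} = 16576 + \frac{637}{9} = \frac{149821}{9}$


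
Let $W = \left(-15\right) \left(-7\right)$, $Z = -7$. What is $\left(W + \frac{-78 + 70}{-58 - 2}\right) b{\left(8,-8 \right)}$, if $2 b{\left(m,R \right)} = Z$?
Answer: $- \frac{11039}{30} \approx -367.97$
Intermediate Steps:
$b{\left(m,R \right)} = - \frac{7}{2}$ ($b{\left(m,R \right)} = \frac{1}{2} \left(-7\right) = - \frac{7}{2}$)
$W = 105$
$\left(W + \frac{-78 + 70}{-58 - 2}\right) b{\left(8,-8 \right)} = \left(105 + \frac{-78 + 70}{-58 - 2}\right) \left(- \frac{7}{2}\right) = \left(105 - \frac{8}{-60}\right) \left(- \frac{7}{2}\right) = \left(105 - - \frac{2}{15}\right) \left(- \frac{7}{2}\right) = \left(105 + \frac{2}{15}\right) \left(- \frac{7}{2}\right) = \frac{1577}{15} \left(- \frac{7}{2}\right) = - \frac{11039}{30}$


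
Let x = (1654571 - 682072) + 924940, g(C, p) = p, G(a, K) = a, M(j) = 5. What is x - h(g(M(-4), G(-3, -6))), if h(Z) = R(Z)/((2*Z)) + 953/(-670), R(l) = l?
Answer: 635642374/335 ≈ 1.8974e+6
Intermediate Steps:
h(Z) = -309/335 (h(Z) = Z/((2*Z)) + 953/(-670) = Z*(1/(2*Z)) + 953*(-1/670) = 1/2 - 953/670 = -309/335)
x = 1897439 (x = 972499 + 924940 = 1897439)
x - h(g(M(-4), G(-3, -6))) = 1897439 - 1*(-309/335) = 1897439 + 309/335 = 635642374/335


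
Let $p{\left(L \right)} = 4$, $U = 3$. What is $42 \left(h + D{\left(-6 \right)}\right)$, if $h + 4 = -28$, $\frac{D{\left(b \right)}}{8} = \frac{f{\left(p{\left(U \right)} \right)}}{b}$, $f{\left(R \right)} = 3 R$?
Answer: $-2016$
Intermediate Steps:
$D{\left(b \right)} = \frac{96}{b}$ ($D{\left(b \right)} = 8 \frac{3 \cdot 4}{b} = 8 \frac{12}{b} = \frac{96}{b}$)
$h = -32$ ($h = -4 - 28 = -32$)
$42 \left(h + D{\left(-6 \right)}\right) = 42 \left(-32 + \frac{96}{-6}\right) = 42 \left(-32 + 96 \left(- \frac{1}{6}\right)\right) = 42 \left(-32 - 16\right) = 42 \left(-48\right) = -2016$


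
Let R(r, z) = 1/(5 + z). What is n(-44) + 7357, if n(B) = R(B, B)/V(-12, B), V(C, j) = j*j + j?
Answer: 542858315/73788 ≈ 7357.0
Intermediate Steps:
V(C, j) = j + j² (V(C, j) = j² + j = j + j²)
n(B) = 1/(B*(1 + B)*(5 + B)) (n(B) = 1/((5 + B)*((B*(1 + B)))) = (1/(B*(1 + B)))/(5 + B) = 1/(B*(1 + B)*(5 + B)))
n(-44) + 7357 = 1/((-44)*(1 - 44)*(5 - 44)) + 7357 = -1/44/(-43*(-39)) + 7357 = -1/44*(-1/43)*(-1/39) + 7357 = -1/73788 + 7357 = 542858315/73788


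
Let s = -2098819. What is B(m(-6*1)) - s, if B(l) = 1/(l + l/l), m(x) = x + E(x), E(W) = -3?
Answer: 16790551/8 ≈ 2.0988e+6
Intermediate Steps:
m(x) = -3 + x (m(x) = x - 3 = -3 + x)
B(l) = 1/(1 + l) (B(l) = 1/(l + 1) = 1/(1 + l))
B(m(-6*1)) - s = 1/(1 + (-3 - 6*1)) - 1*(-2098819) = 1/(1 + (-3 - 6)) + 2098819 = 1/(1 - 9) + 2098819 = 1/(-8) + 2098819 = -1/8 + 2098819 = 16790551/8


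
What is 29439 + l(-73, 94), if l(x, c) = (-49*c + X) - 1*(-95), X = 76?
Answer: 25004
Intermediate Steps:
l(x, c) = 171 - 49*c (l(x, c) = (-49*c + 76) - 1*(-95) = (76 - 49*c) + 95 = 171 - 49*c)
29439 + l(-73, 94) = 29439 + (171 - 49*94) = 29439 + (171 - 4606) = 29439 - 4435 = 25004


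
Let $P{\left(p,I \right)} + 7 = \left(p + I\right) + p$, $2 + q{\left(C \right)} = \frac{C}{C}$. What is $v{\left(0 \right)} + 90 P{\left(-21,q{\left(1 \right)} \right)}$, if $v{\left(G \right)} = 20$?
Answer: $-4480$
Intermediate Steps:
$q{\left(C \right)} = -1$ ($q{\left(C \right)} = -2 + \frac{C}{C} = -2 + 1 = -1$)
$P{\left(p,I \right)} = -7 + I + 2 p$ ($P{\left(p,I \right)} = -7 + \left(\left(p + I\right) + p\right) = -7 + \left(\left(I + p\right) + p\right) = -7 + \left(I + 2 p\right) = -7 + I + 2 p$)
$v{\left(0 \right)} + 90 P{\left(-21,q{\left(1 \right)} \right)} = 20 + 90 \left(-7 - 1 + 2 \left(-21\right)\right) = 20 + 90 \left(-7 - 1 - 42\right) = 20 + 90 \left(-50\right) = 20 - 4500 = -4480$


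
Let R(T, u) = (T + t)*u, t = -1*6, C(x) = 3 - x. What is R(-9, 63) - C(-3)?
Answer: -951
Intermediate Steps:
t = -6
R(T, u) = u*(-6 + T) (R(T, u) = (T - 6)*u = (-6 + T)*u = u*(-6 + T))
R(-9, 63) - C(-3) = 63*(-6 - 9) - (3 - 1*(-3)) = 63*(-15) - (3 + 3) = -945 - 1*6 = -945 - 6 = -951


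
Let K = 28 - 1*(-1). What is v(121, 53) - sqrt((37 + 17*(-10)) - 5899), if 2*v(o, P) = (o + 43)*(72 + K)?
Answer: 8282 - 4*I*sqrt(377) ≈ 8282.0 - 77.666*I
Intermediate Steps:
K = 29 (K = 28 + 1 = 29)
v(o, P) = 4343/2 + 101*o/2 (v(o, P) = ((o + 43)*(72 + 29))/2 = ((43 + o)*101)/2 = (4343 + 101*o)/2 = 4343/2 + 101*o/2)
v(121, 53) - sqrt((37 + 17*(-10)) - 5899) = (4343/2 + (101/2)*121) - sqrt((37 + 17*(-10)) - 5899) = (4343/2 + 12221/2) - sqrt((37 - 170) - 5899) = 8282 - sqrt(-133 - 5899) = 8282 - sqrt(-6032) = 8282 - 4*I*sqrt(377)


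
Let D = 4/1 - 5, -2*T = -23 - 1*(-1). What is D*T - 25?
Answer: -36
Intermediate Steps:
T = 11 (T = -(-23 - 1*(-1))/2 = -(-23 + 1)/2 = -½*(-22) = 11)
D = -1 (D = 1*4 - 5 = 4 - 5 = -1)
D*T - 25 = -1*11 - 25 = -11 - 25 = -36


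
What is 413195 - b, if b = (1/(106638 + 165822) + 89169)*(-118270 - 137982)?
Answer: 1556437816303108/68115 ≈ 2.2850e+10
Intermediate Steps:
b = -1556409671525683/68115 (b = (1/272460 + 89169)*(-256252) = (24294985741/272460)*(-256252) = -1556409671525683/68115 ≈ -2.2850e+10)
413195 - b = 413195 - 1*(-1556409671525683/68115) = 413195 + 1556409671525683/68115 = 1556437816303108/68115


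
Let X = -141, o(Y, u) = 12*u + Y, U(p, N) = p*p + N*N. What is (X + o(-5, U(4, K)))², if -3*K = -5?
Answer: 56644/9 ≈ 6293.8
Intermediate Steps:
K = 5/3 (K = -⅓*(-5) = 5/3 ≈ 1.6667)
U(p, N) = N² + p² (U(p, N) = p² + N² = N² + p²)
o(Y, u) = Y + 12*u
(X + o(-5, U(4, K)))² = (-141 + (-5 + 12*((5/3)² + 4²)))² = (-141 + (-5 + 12*(25/9 + 16)))² = (-141 + (-5 + 12*(169/9)))² = (-141 + (-5 + 676/3))² = (-141 + 661/3)² = (238/3)² = 56644/9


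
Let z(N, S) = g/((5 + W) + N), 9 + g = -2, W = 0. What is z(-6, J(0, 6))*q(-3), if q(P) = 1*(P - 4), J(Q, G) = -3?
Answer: -77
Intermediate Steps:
g = -11 (g = -9 - 2 = -11)
q(P) = -4 + P (q(P) = 1*(-4 + P) = -4 + P)
z(N, S) = -11/(5 + N) (z(N, S) = -11/((5 + 0) + N) = -11/(5 + N))
z(-6, J(0, 6))*q(-3) = (-11/(5 - 6))*(-4 - 3) = -11/(-1)*(-7) = -11*(-1)*(-7) = 11*(-7) = -77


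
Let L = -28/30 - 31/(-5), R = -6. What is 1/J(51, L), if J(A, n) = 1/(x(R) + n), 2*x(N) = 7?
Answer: 263/30 ≈ 8.7667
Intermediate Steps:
L = 79/15 (L = -28*1/30 - 31*(-⅕) = -14/15 + 31/5 = 79/15 ≈ 5.2667)
x(N) = 7/2 (x(N) = (½)*7 = 7/2)
J(A, n) = 1/(7/2 + n)
1/J(51, L) = 1/(2/(7 + 2*(79/15))) = 1/(2/(7 + 158/15)) = 1/(2/(263/15)) = 1/(2*(15/263)) = 1/(30/263) = 263/30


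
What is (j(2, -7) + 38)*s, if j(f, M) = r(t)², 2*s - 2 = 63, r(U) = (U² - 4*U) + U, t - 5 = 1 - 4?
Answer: 1365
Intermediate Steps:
t = 2 (t = 5 + (1 - 4) = 5 - 3 = 2)
r(U) = U² - 3*U
s = 65/2 (s = 1 + (½)*63 = 1 + 63/2 = 65/2 ≈ 32.500)
j(f, M) = 4 (j(f, M) = (2*(-3 + 2))² = (2*(-1))² = (-2)² = 4)
(j(2, -7) + 38)*s = (4 + 38)*(65/2) = 42*(65/2) = 1365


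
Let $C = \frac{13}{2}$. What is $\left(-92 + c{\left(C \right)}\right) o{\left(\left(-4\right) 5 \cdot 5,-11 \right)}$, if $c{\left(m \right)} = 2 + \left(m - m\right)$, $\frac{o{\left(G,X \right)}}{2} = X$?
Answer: $1980$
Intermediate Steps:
$o{\left(G,X \right)} = 2 X$
$C = \frac{13}{2}$ ($C = 13 \cdot \frac{1}{2} = \frac{13}{2} \approx 6.5$)
$c{\left(m \right)} = 2$ ($c{\left(m \right)} = 2 + 0 = 2$)
$\left(-92 + c{\left(C \right)}\right) o{\left(\left(-4\right) 5 \cdot 5,-11 \right)} = \left(-92 + 2\right) 2 \left(-11\right) = \left(-90\right) \left(-22\right) = 1980$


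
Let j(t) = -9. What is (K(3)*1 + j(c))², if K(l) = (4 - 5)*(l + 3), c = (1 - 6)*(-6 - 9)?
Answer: 225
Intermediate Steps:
c = 75 (c = -5*(-15) = 75)
K(l) = -3 - l (K(l) = -(3 + l) = -3 - l)
(K(3)*1 + j(c))² = ((-3 - 1*3)*1 - 9)² = ((-3 - 3)*1 - 9)² = (-6*1 - 9)² = (-6 - 9)² = (-15)² = 225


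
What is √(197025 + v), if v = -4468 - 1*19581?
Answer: 4*√10811 ≈ 415.90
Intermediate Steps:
v = -24049 (v = -4468 - 19581 = -24049)
√(197025 + v) = √(197025 - 24049) = √172976 = 4*√10811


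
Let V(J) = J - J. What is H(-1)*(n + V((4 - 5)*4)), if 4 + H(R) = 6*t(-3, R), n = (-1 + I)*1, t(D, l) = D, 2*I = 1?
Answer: 11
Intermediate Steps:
I = ½ (I = (½)*1 = ½ ≈ 0.50000)
n = -½ (n = (-1 + ½)*1 = -½*1 = -½ ≈ -0.50000)
H(R) = -22 (H(R) = -4 + 6*(-3) = -4 - 18 = -22)
V(J) = 0
H(-1)*(n + V((4 - 5)*4)) = -22*(-½ + 0) = -22*(-½) = 11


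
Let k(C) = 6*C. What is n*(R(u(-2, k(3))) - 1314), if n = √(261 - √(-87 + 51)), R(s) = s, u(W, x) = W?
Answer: -1316*√(261 - 6*I) ≈ -21262.0 + 244.36*I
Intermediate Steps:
n = √(261 - 6*I) (n = √(261 - √(-36)) = √(261 - 6*I) ≈ 16.157 - 0.1857*I)
n*(R(u(-2, k(3))) - 1314) = √(261 - 6*I)*(-2 - 1314) = √(261 - 6*I)*(-1316) = -1316*√(261 - 6*I)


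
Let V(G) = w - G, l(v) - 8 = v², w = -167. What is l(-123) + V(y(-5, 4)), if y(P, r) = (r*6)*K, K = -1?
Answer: 14994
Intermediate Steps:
y(P, r) = -6*r (y(P, r) = (r*6)*(-1) = (6*r)*(-1) = -6*r)
l(v) = 8 + v²
V(G) = -167 - G
l(-123) + V(y(-5, 4)) = (8 + (-123)²) + (-167 - (-6)*4) = (8 + 15129) + (-167 - 1*(-24)) = 15137 + (-167 + 24) = 15137 - 143 = 14994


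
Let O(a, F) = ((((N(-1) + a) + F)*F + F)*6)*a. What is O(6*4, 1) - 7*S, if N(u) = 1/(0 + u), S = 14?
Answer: 3502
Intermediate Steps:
N(u) = 1/u
O(a, F) = a*(6*F + 6*F*(-1 + F + a)) (O(a, F) = ((((1/(-1) + a) + F)*F + F)*6)*a = ((((-1 + a) + F)*F + F)*6)*a = (((-1 + F + a)*F + F)*6)*a = ((F*(-1 + F + a) + F)*6)*a = ((F + F*(-1 + F + a))*6)*a = (6*F + 6*F*(-1 + F + a))*a = a*(6*F + 6*F*(-1 + F + a)))
O(6*4, 1) - 7*S = 6*1*(6*4)*(1 + 6*4) - 7*14 = 6*1*24*(1 + 24) - 98 = 6*1*24*25 - 98 = 3600 - 98 = 3502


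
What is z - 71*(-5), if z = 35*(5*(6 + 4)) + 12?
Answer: 2117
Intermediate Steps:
z = 1762 (z = 35*(5*10) + 12 = 35*50 + 12 = 1750 + 12 = 1762)
z - 71*(-5) = 1762 - 71*(-5) = 1762 - 1*(-355) = 1762 + 355 = 2117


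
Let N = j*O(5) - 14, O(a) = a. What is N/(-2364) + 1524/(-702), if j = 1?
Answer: -199801/92196 ≈ -2.1671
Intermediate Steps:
N = -9 (N = 1*5 - 14 = 5 - 14 = -9)
N/(-2364) + 1524/(-702) = -9/(-2364) + 1524/(-702) = -9*(-1/2364) + 1524*(-1/702) = 3/788 - 254/117 = -199801/92196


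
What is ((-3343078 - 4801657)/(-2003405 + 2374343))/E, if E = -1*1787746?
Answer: 8144735/663142925748 ≈ 1.2282e-5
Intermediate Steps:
E = -1787746
((-3343078 - 4801657)/(-2003405 + 2374343))/E = ((-3343078 - 4801657)/(-2003405 + 2374343))/(-1787746) = -8144735/370938*(-1/1787746) = 8144735/663142925748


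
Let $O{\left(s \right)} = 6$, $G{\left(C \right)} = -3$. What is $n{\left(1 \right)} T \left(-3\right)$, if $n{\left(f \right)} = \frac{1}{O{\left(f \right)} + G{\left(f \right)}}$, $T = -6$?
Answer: $6$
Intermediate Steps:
$n{\left(f \right)} = \frac{1}{3}$ ($n{\left(f \right)} = \frac{1}{6 - 3} = \frac{1}{3}$)
$n{\left(1 \right)} T \left(-3\right) = \frac{1}{3} \left(-6\right) \left(-3\right) = \left(-2\right) \left(-3\right) = 6$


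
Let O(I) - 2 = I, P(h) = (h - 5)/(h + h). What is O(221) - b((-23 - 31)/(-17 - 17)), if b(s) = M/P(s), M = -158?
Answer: 2201/29 ≈ 75.896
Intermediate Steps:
P(h) = (-5 + h)/(2*h) (P(h) = (-5 + h)/((2*h)) = (-5 + h)*(1/(2*h)) = (-5 + h)/(2*h))
O(I) = 2 + I
b(s) = -316*s/(-5 + s) (b(s) = -158*2*s/(-5 + s) = -316*s/(-5 + s))
O(221) - b((-23 - 31)/(-17 - 17)) = (2 + 221) - (-316)*(-23 - 31)/(-17 - 17)/(-5 + (-23 - 31)/(-17 - 17)) = 223 - (-316)*(-54/(-34))/(-5 - 54/(-34)) = 223 - (-316)*(-54*(-1/34))/(-5 - 54*(-1/34)) = 223 - (-316)*27/(17*(-5 + 27/17)) = 223 - (-316)*27/(17*(-58/17)) = 223 - (-316)*27*(-17)/(17*58) = 223 - 1*4266/29 = 223 - 4266/29 = 2201/29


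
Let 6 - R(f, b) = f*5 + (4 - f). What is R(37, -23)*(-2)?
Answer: 292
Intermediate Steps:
R(f, b) = 2 - 4*f (R(f, b) = 6 - (f*5 + (4 - f)) = 6 - (5*f + (4 - f)) = 6 - (4 + 4*f) = 6 + (-4 - 4*f) = 2 - 4*f)
R(37, -23)*(-2) = (2 - 4*37)*(-2) = (2 - 148)*(-2) = -146*(-2) = 292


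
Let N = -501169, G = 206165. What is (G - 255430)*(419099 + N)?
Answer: 4043178550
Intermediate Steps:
(G - 255430)*(419099 + N) = (206165 - 255430)*(419099 - 501169) = -49265*(-82070) = 4043178550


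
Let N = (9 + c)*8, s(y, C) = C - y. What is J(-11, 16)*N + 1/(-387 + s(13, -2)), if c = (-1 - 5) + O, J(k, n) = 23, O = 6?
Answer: 665711/402 ≈ 1656.0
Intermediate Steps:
c = 0 (c = (-1 - 5) + 6 = -6 + 6 = 0)
N = 72 (N = (9 + 0)*8 = 9*8 = 72)
J(-11, 16)*N + 1/(-387 + s(13, -2)) = 23*72 + 1/(-387 + (-2 - 1*13)) = 1656 + 1/(-387 + (-2 - 13)) = 1656 + 1/(-387 - 15) = 1656 + 1/(-402) = 1656 - 1/402 = 665711/402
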